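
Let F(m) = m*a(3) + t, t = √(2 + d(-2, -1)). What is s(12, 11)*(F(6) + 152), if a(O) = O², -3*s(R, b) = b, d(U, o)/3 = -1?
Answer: -2266/3 - 11*I/3 ≈ -755.33 - 3.6667*I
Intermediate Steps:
d(U, o) = -3 (d(U, o) = 3*(-1) = -3)
s(R, b) = -b/3
t = I (t = √(2 - 3) = √(-1) = I ≈ 1.0*I)
F(m) = I + 9*m (F(m) = m*3² + I = m*9 + I = 9*m + I = I + 9*m)
s(12, 11)*(F(6) + 152) = (-⅓*11)*((I + 9*6) + 152) = -11*((I + 54) + 152)/3 = -11*((54 + I) + 152)/3 = -11*(206 + I)/3 = -2266/3 - 11*I/3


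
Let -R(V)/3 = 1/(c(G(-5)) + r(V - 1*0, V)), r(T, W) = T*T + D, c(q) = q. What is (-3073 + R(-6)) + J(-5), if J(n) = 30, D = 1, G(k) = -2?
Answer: -106508/35 ≈ -3043.1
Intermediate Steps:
r(T, W) = 1 + T² (r(T, W) = T*T + 1 = T² + 1 = 1 + T²)
R(V) = -3/(-1 + V²) (R(V) = -3/(-2 + (1 + (V - 1*0)²)) = -3/(-2 + (1 + (V + 0)²)) = -3/(-2 + (1 + V²)) = -3/(-1 + V²))
(-3073 + R(-6)) + J(-5) = (-3073 - 3/(-1 + (-6)²)) + 30 = (-3073 - 3/(-1 + 36)) + 30 = (-3073 - 3/35) + 30 = -107558/35 + 30 = -106508/35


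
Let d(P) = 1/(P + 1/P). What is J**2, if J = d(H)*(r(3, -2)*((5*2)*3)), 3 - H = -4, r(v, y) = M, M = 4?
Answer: 7056/25 ≈ 282.24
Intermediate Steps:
r(v, y) = 4
H = 7 (H = 3 - 1*(-4) = 3 + 4 = 7)
J = 84/5 (J = (7/(1 + 7**2))*(4*((5*2)*3)) = (7/(1 + 49))*(4*(10*3)) = (7/50)*(4*30) = (7*(1/50))*120 = (7/50)*120 = 84/5 ≈ 16.800)
J**2 = (84/5)**2 = 7056/25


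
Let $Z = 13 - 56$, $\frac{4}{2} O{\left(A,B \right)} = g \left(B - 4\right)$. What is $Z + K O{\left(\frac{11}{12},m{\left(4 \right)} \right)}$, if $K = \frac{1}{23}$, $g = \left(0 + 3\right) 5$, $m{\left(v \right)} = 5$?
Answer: $- \frac{1963}{46} \approx -42.674$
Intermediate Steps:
$g = 15$ ($g = 3 \cdot 5 = 15$)
$O{\left(A,B \right)} = -30 + \frac{15 B}{2}$ ($O{\left(A,B \right)} = \frac{15 \left(B - 4\right)}{2} = \frac{15 \left(-4 + B\right)}{2} = \frac{-60 + 15 B}{2} = -30 + \frac{15 B}{2}$)
$K = \frac{1}{23} \approx 0.043478$
$Z = -43$
$Z + K O{\left(\frac{11}{12},m{\left(4 \right)} \right)} = -43 + \frac{-30 + \frac{15}{2} \cdot 5}{23} = -43 + \frac{-30 + \frac{75}{2}}{23} = -43 + \frac{1}{23} \cdot \frac{15}{2} = -43 + \frac{15}{46} = - \frac{1963}{46}$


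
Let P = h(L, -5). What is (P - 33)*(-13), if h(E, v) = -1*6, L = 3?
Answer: 507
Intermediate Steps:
h(E, v) = -6
P = -6
(P - 33)*(-13) = (-6 - 33)*(-13) = -39*(-13) = 507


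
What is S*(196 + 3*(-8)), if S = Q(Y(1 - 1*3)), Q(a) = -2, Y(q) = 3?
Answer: -344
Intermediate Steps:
S = -2
S*(196 + 3*(-8)) = -2*(196 + 3*(-8)) = -2*(196 - 24) = -2*172 = -344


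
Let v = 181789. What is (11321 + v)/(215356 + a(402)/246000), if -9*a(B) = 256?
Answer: 13360798125/14899943242 ≈ 0.89670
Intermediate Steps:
a(B) = -256/9 (a(B) = -⅑*256 = -256/9)
(11321 + v)/(215356 + a(402)/246000) = (11321 + 181789)/(215356 - 256/9/246000) = 193110/(215356 - 256/9*1/246000) = 193110/(215356 - 16/138375) = 193110/(29799886484/138375) = 193110*(138375/29799886484) = 13360798125/14899943242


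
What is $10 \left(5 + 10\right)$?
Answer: $150$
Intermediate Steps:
$10 \left(5 + 10\right) = 10 \cdot 15 = 150$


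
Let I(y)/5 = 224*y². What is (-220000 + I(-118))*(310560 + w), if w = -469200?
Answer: -2439070963200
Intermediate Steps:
I(y) = 1120*y² (I(y) = 5*(224*y²) = 1120*y²)
(-220000 + I(-118))*(310560 + w) = (-220000 + 1120*(-118)²)*(310560 - 469200) = (-220000 + 1120*13924)*(-158640) = (-220000 + 15594880)*(-158640) = 15374880*(-158640) = -2439070963200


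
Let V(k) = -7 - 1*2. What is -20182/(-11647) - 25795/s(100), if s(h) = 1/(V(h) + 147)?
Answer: -41459922188/11647 ≈ -3.5597e+6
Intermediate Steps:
V(k) = -9 (V(k) = -7 - 2 = -9)
s(h) = 1/138 (s(h) = 1/(-9 + 147) = 1/138)
-20182/(-11647) - 25795/s(100) = -20182/(-11647) - 25795/1/138 = -20182*(-1/11647) - 25795*138 = 20182/11647 - 3559710 = -41459922188/11647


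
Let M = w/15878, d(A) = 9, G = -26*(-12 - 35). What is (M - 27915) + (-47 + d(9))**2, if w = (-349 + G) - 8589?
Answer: -210157127/7939 ≈ -26472.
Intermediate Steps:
G = 1222 (G = -26*(-47) = 1222)
w = -7716 (w = (-349 + 1222) - 8589 = 873 - 8589 = -7716)
M = -3858/7939 (M = -7716/15878 = -7716*1/15878 = -3858/7939 ≈ -0.48596)
(M - 27915) + (-47 + d(9))**2 = (-3858/7939 - 27915) + (-47 + 9)**2 = -221621043/7939 + (-38)**2 = -221621043/7939 + 1444 = -210157127/7939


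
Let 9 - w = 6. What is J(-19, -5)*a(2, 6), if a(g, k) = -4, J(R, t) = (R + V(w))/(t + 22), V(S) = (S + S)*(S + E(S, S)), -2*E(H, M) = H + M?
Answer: 76/17 ≈ 4.4706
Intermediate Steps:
w = 3 (w = 9 - 1*6 = 9 - 6 = 3)
E(H, M) = -H/2 - M/2 (E(H, M) = -(H + M)/2 = -H/2 - M/2)
V(S) = 0 (V(S) = (S + S)*(S + (-S/2 - S/2)) = (2*S)*(S - S) = (2*S)*0 = 0)
J(R, t) = R/(22 + t) (J(R, t) = (R + 0)/(t + 22) = R/(22 + t))
J(-19, -5)*a(2, 6) = -19/(22 - 5)*(-4) = -19/17*(-4) = 76/17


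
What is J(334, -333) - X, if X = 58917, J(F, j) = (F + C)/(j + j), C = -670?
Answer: -6539731/111 ≈ -58917.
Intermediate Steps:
J(F, j) = (-670 + F)/(2*j) (J(F, j) = (F - 670)/(j + j) = (-670 + F)/((2*j)) = (-670 + F)*(1/(2*j)) = (-670 + F)/(2*j))
J(334, -333) - X = (½)*(-670 + 334)/(-333) - 1*58917 = (½)*(-1/333)*(-336) - 58917 = 56/111 - 58917 = -6539731/111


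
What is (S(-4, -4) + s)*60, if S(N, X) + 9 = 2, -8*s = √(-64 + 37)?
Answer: -420 - 45*I*√3/2 ≈ -420.0 - 38.971*I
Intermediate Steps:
s = -3*I*√3/8 (s = -√(-64 + 37)/8 = -3*I*√3/8 ≈ -0.64952*I)
S(N, X) = -7 (S(N, X) = -9 + 2 = -7)
(S(-4, -4) + s)*60 = (-7 - 3*I*√3/8)*60 = -420 - 45*I*√3/2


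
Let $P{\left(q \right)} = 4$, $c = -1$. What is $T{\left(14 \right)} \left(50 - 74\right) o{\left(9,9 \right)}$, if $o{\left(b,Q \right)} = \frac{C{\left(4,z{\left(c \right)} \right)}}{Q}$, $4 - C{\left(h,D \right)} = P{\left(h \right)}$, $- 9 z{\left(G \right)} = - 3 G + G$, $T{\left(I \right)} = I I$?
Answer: $0$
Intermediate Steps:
$T{\left(I \right)} = I^{2}$
$z{\left(G \right)} = \frac{2 G}{9}$ ($z{\left(G \right)} = - \frac{- 3 G + G}{9} = - \frac{\left(-2\right) G}{9} = \frac{2 G}{9}$)
$C{\left(h,D \right)} = 0$ ($C{\left(h,D \right)} = 4 - 4 = 0$)
$o{\left(b,Q \right)} = 0$ ($o{\left(b,Q \right)} = \frac{0}{Q} = 0$)
$T{\left(14 \right)} \left(50 - 74\right) o{\left(9,9 \right)} = 14^{2} \left(50 - 74\right) 0 = 196 \left(-24\right) 0 = \left(-4704\right) 0 = 0$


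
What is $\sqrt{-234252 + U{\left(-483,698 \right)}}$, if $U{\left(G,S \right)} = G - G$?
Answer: $18 i \sqrt{723} \approx 484.0 i$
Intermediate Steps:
$U{\left(G,S \right)} = 0$
$\sqrt{-234252 + U{\left(-483,698 \right)}} = \sqrt{-234252 + 0} = \sqrt{-234252} = 18 i \sqrt{723}$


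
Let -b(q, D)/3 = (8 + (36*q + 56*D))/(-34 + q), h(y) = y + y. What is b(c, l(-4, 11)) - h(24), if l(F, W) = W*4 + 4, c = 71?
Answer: -17532/37 ≈ -473.84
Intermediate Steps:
l(F, W) = 4 + 4*W (l(F, W) = 4*W + 4 = 4 + 4*W)
h(y) = 2*y
b(q, D) = -3*(8 + 36*q + 56*D)/(-34 + q) (b(q, D) = -3*(8 + (36*q + 56*D))/(-34 + q) = -3*(8 + 36*q + 56*D)/(-34 + q))
b(c, l(-4, 11)) - h(24) = 12*(-2 - 14*(4 + 4*11) - 9*71)/(-34 + 71) - 2*24 = 12*(-2 - 14*(4 + 44) - 639)/37 - 1*48 = 12*(1/37)*(-2 - 14*48 - 639) - 48 = 12*(1/37)*(-2 - 672 - 639) - 48 = 12*(1/37)*(-1313) - 48 = -15756/37 - 48 = -17532/37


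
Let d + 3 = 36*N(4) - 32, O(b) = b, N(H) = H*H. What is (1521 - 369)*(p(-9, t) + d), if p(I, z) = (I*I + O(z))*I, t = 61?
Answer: -849024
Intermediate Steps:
N(H) = H²
d = 541 (d = -3 + (36*4² - 32) = -3 + (36*16 - 32) = -3 + (576 - 32) = -3 + 544 = 541)
p(I, z) = I*(z + I²) (p(I, z) = (I*I + z)*I = (I² + z)*I = (z + I²)*I = I*(z + I²))
(1521 - 369)*(p(-9, t) + d) = (1521 - 369)*(-9*(61 + (-9)²) + 541) = 1152*(-9*(61 + 81) + 541) = 1152*(-9*142 + 541) = 1152*(-1278 + 541) = 1152*(-737) = -849024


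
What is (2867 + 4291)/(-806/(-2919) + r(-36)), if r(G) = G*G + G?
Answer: 10447101/1839373 ≈ 5.6797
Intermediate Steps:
r(G) = G + G² (r(G) = G² + G = G + G²)
(2867 + 4291)/(-806/(-2919) + r(-36)) = (2867 + 4291)/(-806/(-2919) - 36*(1 - 36)) = 7158/(-806*(-1/2919) - 36*(-35)) = 7158/(806/2919 + 1260) = 7158/(3678746/2919) = 7158*(2919/3678746) = 10447101/1839373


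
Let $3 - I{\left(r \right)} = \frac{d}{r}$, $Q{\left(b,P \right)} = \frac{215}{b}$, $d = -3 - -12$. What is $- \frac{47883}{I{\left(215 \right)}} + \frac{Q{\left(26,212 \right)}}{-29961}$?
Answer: $- \frac{1336590043985}{82572516} \approx -16187.0$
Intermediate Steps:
$d = 9$ ($d = -3 + 12 = 9$)
$I{\left(r \right)} = 3 - \frac{9}{r}$
$- \frac{47883}{I{\left(215 \right)}} + \frac{Q{\left(26,212 \right)}}{-29961} = - \frac{47883}{3 - \frac{9}{215}} + \frac{215 \cdot \frac{1}{26}}{-29961} = - \frac{47883}{3 - \frac{9}{215}} + 215 \cdot \frac{1}{26} \left(- \frac{1}{29961}\right) = - \frac{47883}{3 - \frac{9}{215}} + \frac{215}{26} \left(- \frac{1}{29961}\right) = - \frac{47883}{\frac{636}{215}} - \frac{215}{778986} = \left(-47883\right) \frac{215}{636} - \frac{215}{778986} = - \frac{3431615}{212} - \frac{215}{778986} = - \frac{1336590043985}{82572516}$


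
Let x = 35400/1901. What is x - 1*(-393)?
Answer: 782493/1901 ≈ 411.62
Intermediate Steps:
x = 35400/1901 (x = 35400*(1/1901) = 35400/1901 ≈ 18.622)
x - 1*(-393) = 35400/1901 - 1*(-393) = 35400/1901 + 393 = 782493/1901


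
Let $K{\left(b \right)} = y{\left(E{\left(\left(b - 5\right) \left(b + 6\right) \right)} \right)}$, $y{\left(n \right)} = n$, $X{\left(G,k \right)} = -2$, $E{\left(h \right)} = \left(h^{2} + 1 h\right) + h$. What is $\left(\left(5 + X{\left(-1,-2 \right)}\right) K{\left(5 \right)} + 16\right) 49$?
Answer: $784$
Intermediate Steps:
$E{\left(h \right)} = h^{2} + 2 h$ ($E{\left(h \right)} = \left(h^{2} + h\right) + h = \left(h + h^{2}\right) + h = h^{2} + 2 h$)
$K{\left(b \right)} = \left(-5 + b\right) \left(2 + \left(-5 + b\right) \left(6 + b\right)\right) \left(6 + b\right)$ ($K{\left(b \right)} = \left(b - 5\right) \left(b + 6\right) \left(2 + \left(b - 5\right) \left(b + 6\right)\right) = \left(-5 + b\right) \left(6 + b\right) \left(2 + \left(-5 + b\right) \left(6 + b\right)\right) = \left(-5 + b\right) \left(2 + \left(-5 + b\right) \left(6 + b\right)\right) \left(6 + b\right)$)
$\left(\left(5 + X{\left(-1,-2 \right)}\right) K{\left(5 \right)} + 16\right) 49 = \left(\left(5 - 2\right) \left(-30 + 5 + 5^{2}\right) \left(-28 + 5 + 5^{2}\right) + 16\right) 49 = \left(3 \left(-30 + 5 + 25\right) \left(-28 + 5 + 25\right) + 16\right) 49 = \left(3 \cdot 0 \cdot 2 + 16\right) 49 = \left(3 \cdot 0 + 16\right) 49 = \left(0 + 16\right) 49 = 16 \cdot 49 = 784$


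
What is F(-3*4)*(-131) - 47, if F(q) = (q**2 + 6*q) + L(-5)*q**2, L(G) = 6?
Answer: -122663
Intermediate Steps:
F(q) = 6*q + 7*q**2 (F(q) = (q**2 + 6*q) + 6*q**2 = 6*q + 7*q**2)
F(-3*4)*(-131) - 47 = ((-3*4)*(6 + 7*(-3*4)))*(-131) - 47 = -12*(6 + 7*(-12))*(-131) - 47 = -12*(6 - 84)*(-131) - 47 = -12*(-78)*(-131) - 47 = 936*(-131) - 47 = -122616 - 47 = -122663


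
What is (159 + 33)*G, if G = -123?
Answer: -23616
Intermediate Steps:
(159 + 33)*G = (159 + 33)*(-123) = 192*(-123) = -23616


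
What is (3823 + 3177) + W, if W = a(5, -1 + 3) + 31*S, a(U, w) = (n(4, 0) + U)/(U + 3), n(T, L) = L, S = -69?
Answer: 38893/8 ≈ 4861.6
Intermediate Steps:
a(U, w) = U/(3 + U) (a(U, w) = (0 + U)/(U + 3) = U/(3 + U))
W = -17107/8 (W = 5/(3 + 5) + 31*(-69) = 5/8 - 2139 = -17107/8 ≈ -2138.4)
(3823 + 3177) + W = (3823 + 3177) - 17107/8 = 7000 - 17107/8 = 38893/8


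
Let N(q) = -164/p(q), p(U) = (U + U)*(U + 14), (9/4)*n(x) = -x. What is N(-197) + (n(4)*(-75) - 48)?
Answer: 3076270/36051 ≈ 85.331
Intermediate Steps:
n(x) = -4*x/9 (n(x) = 4*(-x)/9 = -4*x/9)
p(U) = 2*U*(14 + U) (p(U) = (2*U)*(14 + U) = 2*U*(14 + U))
N(q) = -82/(q*(14 + q)) (N(q) = -164*1/(2*q*(14 + q)) = -82/(q*(14 + q)))
N(-197) + (n(4)*(-75) - 48) = -82/(-197*(14 - 197)) + (-4/9*4*(-75) - 48) = -82*(-1/197)/(-183) + (-16/9*(-75) - 48) = -82*(-1/197)*(-1/183) + (400/3 - 48) = -82/36051 + 256/3 = 3076270/36051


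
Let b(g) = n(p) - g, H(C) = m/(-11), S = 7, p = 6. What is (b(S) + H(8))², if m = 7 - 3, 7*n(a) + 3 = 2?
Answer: 334084/5929 ≈ 56.347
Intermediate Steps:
n(a) = -⅐ (n(a) = -3/7 + (⅐)*2 = -3/7 + 2/7 = -⅐)
m = 4
H(C) = -4/11 (H(C) = 4/(-11) = 4*(-1/11) = -4/11)
b(g) = -⅐ - g
(b(S) + H(8))² = ((-⅐ - 1*7) - 4/11)² = ((-⅐ - 7) - 4/11)² = (-50/7 - 4/11)² = (-578/77)² = 334084/5929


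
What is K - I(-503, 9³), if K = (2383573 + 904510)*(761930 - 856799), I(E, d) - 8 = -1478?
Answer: -311937144657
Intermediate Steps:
I(E, d) = -1470 (I(E, d) = 8 - 1478 = -1470)
K = -311937146127 (K = 3288083*(-94869) = -311937146127)
K - I(-503, 9³) = -311937146127 - 1*(-1470) = -311937146127 + 1470 = -311937144657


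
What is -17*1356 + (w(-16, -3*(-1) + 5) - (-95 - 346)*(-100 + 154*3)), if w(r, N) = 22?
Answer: 136612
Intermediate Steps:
-17*1356 + (w(-16, -3*(-1) + 5) - (-95 - 346)*(-100 + 154*3)) = -17*1356 + (22 - (-95 - 346)*(-100 + 154*3)) = -23052 + (22 - (-441)*(-100 + 462)) = -23052 + (22 - (-441)*362) = -23052 + (22 - 1*(-159642)) = -23052 + (22 + 159642) = -23052 + 159664 = 136612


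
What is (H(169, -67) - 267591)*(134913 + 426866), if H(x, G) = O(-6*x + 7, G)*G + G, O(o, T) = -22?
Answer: -149536581336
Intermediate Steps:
H(x, G) = -21*G (H(x, G) = -22*G + G = -21*G)
(H(169, -67) - 267591)*(134913 + 426866) = (-21*(-67) - 267591)*(134913 + 426866) = (1407 - 267591)*561779 = -266184*561779 = -149536581336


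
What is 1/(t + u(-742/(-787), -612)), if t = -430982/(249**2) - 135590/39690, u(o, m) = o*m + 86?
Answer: -3074071581/1541258917619 ≈ -0.0019945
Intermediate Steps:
u(o, m) = 86 + m*o (u(o, m) = m*o + 86 = 86 + m*o)
t = -40495859/3906063 (t = -430982/62001 - 135590*1/39690 = -430982*1/62001 - 1937/567 = -430982/62001 - 1937/567 = -40495859/3906063 ≈ -10.367)
1/(t + u(-742/(-787), -612)) = 1/(-40495859/3906063 + (86 - (-454104)/(-787))) = 1/(-40495859/3906063 + (86 - (-454104)*(-1)/787)) = 1/(-40495859/3906063 + (86 - 612*742/787)) = 1/(-40495859/3906063 + (86 - 454104/787)) = 1/(-40495859/3906063 - 386422/787) = 1/(-1541258917619/3074071581) = -3074071581/1541258917619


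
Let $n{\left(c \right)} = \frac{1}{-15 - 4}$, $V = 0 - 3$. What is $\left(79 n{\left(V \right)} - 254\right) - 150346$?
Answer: $- \frac{2861479}{19} \approx -1.506 \cdot 10^{5}$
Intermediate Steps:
$V = -3$
$n{\left(c \right)} = - \frac{1}{19}$ ($n{\left(c \right)} = \frac{1}{-19} = - \frac{1}{19}$)
$\left(79 n{\left(V \right)} - 254\right) - 150346 = \left(79 \left(- \frac{1}{19}\right) - 254\right) - 150346 = \left(- \frac{79}{19} - 254\right) - 150346 = - \frac{4905}{19} - 150346 = - \frac{2861479}{19}$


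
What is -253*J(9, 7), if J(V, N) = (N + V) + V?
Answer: -6325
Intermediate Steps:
J(V, N) = N + 2*V
-253*J(9, 7) = -253*(7 + 2*9) = -253*(7 + 18) = -253*25 = -1*6325 = -6325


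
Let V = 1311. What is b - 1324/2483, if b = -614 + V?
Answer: 1729327/2483 ≈ 696.47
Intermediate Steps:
b = 697 (b = -614 + 1311 = 697)
b - 1324/2483 = 697 - 1324/2483 = 1729327/2483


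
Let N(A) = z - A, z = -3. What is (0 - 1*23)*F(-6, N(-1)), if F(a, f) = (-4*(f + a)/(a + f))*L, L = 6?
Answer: 552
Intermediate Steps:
N(A) = -3 - A
F(a, f) = -24 (F(a, f) = -4*(f + a)/(a + f)*6 = -4*(a + f)/(a + f)*6 = -4*1*6 = -4*6 = -24)
(0 - 1*23)*F(-6, N(-1)) = (0 - 1*23)*(-24) = (0 - 23)*(-24) = -23*(-24) = 552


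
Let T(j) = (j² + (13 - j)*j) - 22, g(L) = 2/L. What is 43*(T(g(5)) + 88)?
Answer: 15308/5 ≈ 3061.6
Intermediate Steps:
T(j) = -22 + j² + j*(13 - j) (T(j) = (j² + j*(13 - j)) - 22 = -22 + j² + j*(13 - j))
43*(T(g(5)) + 88) = 43*((-22 + 13*(2/5)) + 88) = 43*((-22 + 13*(2*(⅕))) + 88) = 43*((-22 + 13*(⅖)) + 88) = 43*((-22 + 26/5) + 88) = 43*(-84/5 + 88) = 43*(356/5) = 15308/5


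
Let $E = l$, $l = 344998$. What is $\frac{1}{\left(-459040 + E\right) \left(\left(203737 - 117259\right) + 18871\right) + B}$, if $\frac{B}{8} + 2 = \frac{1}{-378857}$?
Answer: $- \frac{378857}{4551667813319626} \approx -8.3235 \cdot 10^{-11}$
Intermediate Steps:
$B = - \frac{6061720}{378857}$ ($B = -16 + \frac{8}{-378857} = -16 + 8 \left(- \frac{1}{378857}\right) = -16 - \frac{8}{378857} = - \frac{6061720}{378857} \approx -16.0$)
$E = 344998$
$\frac{1}{\left(-459040 + E\right) \left(\left(203737 - 117259\right) + 18871\right) + B} = \frac{1}{\left(-459040 + 344998\right) \left(\left(203737 - 117259\right) + 18871\right) - \frac{6061720}{378857}} = \frac{1}{- 114042 \left(86478 + 18871\right) - \frac{6061720}{378857}} = \frac{1}{\left(-114042\right) 105349 - \frac{6061720}{378857}} = \frac{1}{-12014210658 - \frac{6061720}{378857}} = \frac{1}{- \frac{4551667813319626}{378857}} = - \frac{378857}{4551667813319626}$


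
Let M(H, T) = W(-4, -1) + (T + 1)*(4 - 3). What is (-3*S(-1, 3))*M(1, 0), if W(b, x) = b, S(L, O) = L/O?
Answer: -3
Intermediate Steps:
M(H, T) = -3 + T (M(H, T) = -4 + (T + 1)*(4 - 3) = -4 + (1 + T)*1 = -4 + (1 + T) = -3 + T)
(-3*S(-1, 3))*M(1, 0) = (-(-3)/3)*(-3 + 0) = -(-3)/3*(-3) = -3*(-⅓)*(-3) = 1*(-3) = -3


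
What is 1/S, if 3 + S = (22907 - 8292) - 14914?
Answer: -1/302 ≈ -0.0033113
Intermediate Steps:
S = -302 (S = -3 + ((22907 - 8292) - 14914) = -3 + (14615 - 14914) = -3 - 299 = -302)
1/S = 1/(-302) = -1/302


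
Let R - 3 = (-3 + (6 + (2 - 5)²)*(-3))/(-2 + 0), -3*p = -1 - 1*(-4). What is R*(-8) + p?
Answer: -217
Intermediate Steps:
p = -1 (p = -(-1 - 1*(-4))/3 = -(-1 + 4)/3 = -⅓*3 = -1)
R = 27 (R = 3 + (-3 + (6 + (2 - 5)²)*(-3))/(-2 + 0) = 3 + (-3 + (6 + (-3)²)*(-3))/(-2) = 3 + (-3 + (6 + 9)*(-3))*(-½) = 3 + (-3 + 15*(-3))*(-½) = 3 + (-3 - 45)*(-½) = 3 - 48*(-½) = 3 + 24 = 27)
R*(-8) + p = 27*(-8) - 1 = -216 - 1 = -217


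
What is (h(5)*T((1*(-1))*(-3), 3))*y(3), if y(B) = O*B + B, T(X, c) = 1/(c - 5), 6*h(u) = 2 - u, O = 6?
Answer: 21/4 ≈ 5.2500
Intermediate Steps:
h(u) = 1/3 - u/6 (h(u) = (2 - u)/6 = 1/3 - u/6)
T(X, c) = 1/(-5 + c)
y(B) = 7*B (y(B) = 6*B + B = 7*B)
(h(5)*T((1*(-1))*(-3), 3))*y(3) = ((1/3 - 1/6*5)/(-5 + 3))*(7*3) = ((1/3 - 5/6)/(-2))*21 = -1/2*(-1/2)*21 = (1/4)*21 = 21/4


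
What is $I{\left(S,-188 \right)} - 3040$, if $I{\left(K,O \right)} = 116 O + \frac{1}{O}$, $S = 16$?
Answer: $- \frac{4671425}{188} \approx -24848.0$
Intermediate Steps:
$I{\left(K,O \right)} = \frac{1}{O} + 116 O$
$I{\left(S,-188 \right)} - 3040 = \left(\frac{1}{-188} + 116 \left(-188\right)\right) - 3040 = \left(- \frac{1}{188} - 21808\right) - 3040 = - \frac{4099905}{188} - 3040 = - \frac{4671425}{188}$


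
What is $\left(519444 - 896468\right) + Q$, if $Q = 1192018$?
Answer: $814994$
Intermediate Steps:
$\left(519444 - 896468\right) + Q = \left(519444 - 896468\right) + 1192018 = -377024 + 1192018 = 814994$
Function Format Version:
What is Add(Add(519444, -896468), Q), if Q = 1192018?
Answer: 814994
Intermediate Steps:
Add(Add(519444, -896468), Q) = Add(Add(519444, -896468), 1192018) = Add(-377024, 1192018) = 814994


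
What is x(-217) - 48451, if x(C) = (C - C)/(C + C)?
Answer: -48451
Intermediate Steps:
x(C) = 0 (x(C) = 0/((2*C)) = 0*(1/(2*C)) = 0)
x(-217) - 48451 = 0 - 48451 = -48451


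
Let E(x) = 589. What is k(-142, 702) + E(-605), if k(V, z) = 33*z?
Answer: 23755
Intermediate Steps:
k(-142, 702) + E(-605) = 33*702 + 589 = 23166 + 589 = 23755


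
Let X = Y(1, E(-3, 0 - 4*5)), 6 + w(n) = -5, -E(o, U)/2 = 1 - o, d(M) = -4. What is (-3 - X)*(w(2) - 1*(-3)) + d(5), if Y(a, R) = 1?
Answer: 28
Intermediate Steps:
E(o, U) = -2 + 2*o (E(o, U) = -2*(1 - o) = -2 + 2*o)
w(n) = -11 (w(n) = -6 - 5 = -11)
X = 1
(-3 - X)*(w(2) - 1*(-3)) + d(5) = (-3 - 1*1)*(-11 - 1*(-3)) - 4 = (-3 - 1)*(-11 + 3) - 4 = -4*(-8) - 4 = 32 - 4 = 28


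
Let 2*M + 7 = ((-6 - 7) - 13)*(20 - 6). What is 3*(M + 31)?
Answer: -927/2 ≈ -463.50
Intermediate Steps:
M = -371/2 (M = -7/2 + (((-6 - 7) - 13)*(20 - 6))/2 = -7/2 + ((-13 - 13)*14)/2 = -7/2 + (-26*14)/2 = -7/2 + (½)*(-364) = -7/2 - 182 = -371/2 ≈ -185.50)
3*(M + 31) = 3*(-371/2 + 31) = 3*(-309/2) = -927/2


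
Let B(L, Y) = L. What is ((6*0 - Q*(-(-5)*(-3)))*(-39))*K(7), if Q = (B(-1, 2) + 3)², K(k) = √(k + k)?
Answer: -2340*√14 ≈ -8755.5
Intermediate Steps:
K(k) = √2*√k (K(k) = √(2*k) = √2*√k)
Q = 4 (Q = (-1 + 3)² = 2² = 4)
((6*0 - Q*(-(-5)*(-3)))*(-39))*K(7) = ((6*0 - 4*(-(-5)*(-3)))*(-39))*(√2*√7) = ((0 - 4*(-1*15))*(-39))*√14 = ((0 - 4*(-15))*(-39))*√14 = ((0 - 1*(-60))*(-39))*√14 = ((0 + 60)*(-39))*√14 = (60*(-39))*√14 = -2340*√14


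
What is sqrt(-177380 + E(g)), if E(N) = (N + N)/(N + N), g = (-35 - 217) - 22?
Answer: I*sqrt(177379) ≈ 421.16*I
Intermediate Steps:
g = -274 (g = -252 - 22 = -274)
E(N) = 1 (E(N) = (2*N)/((2*N)) = (2*N)*(1/(2*N)) = 1)
sqrt(-177380 + E(g)) = sqrt(-177380 + 1) = sqrt(-177379) = I*sqrt(177379)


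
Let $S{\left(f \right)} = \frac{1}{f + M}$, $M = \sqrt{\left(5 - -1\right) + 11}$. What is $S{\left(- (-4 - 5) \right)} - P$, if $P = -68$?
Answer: $\frac{4361}{64} - \frac{\sqrt{17}}{64} \approx 68.076$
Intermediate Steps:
$M = \sqrt{17}$ ($M = \sqrt{\left(5 + 1\right) + 11} = \sqrt{6 + 11} = \sqrt{17} \approx 4.1231$)
$S{\left(f \right)} = \frac{1}{f + \sqrt{17}}$
$S{\left(- (-4 - 5) \right)} - P = \frac{1}{- (-4 - 5) + \sqrt{17}} - -68 = \frac{1}{\left(-1\right) \left(-9\right) + \sqrt{17}} + 68 = \frac{1}{9 + \sqrt{17}} + 68 = 68 + \frac{1}{9 + \sqrt{17}}$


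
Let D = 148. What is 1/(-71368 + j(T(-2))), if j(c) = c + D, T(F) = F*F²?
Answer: -1/71228 ≈ -1.4039e-5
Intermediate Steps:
T(F) = F³
j(c) = 148 + c (j(c) = c + 148 = 148 + c)
1/(-71368 + j(T(-2))) = 1/(-71368 + (148 + (-2)³)) = 1/(-71368 + (148 - 8)) = 1/(-71368 + 140) = 1/(-71228) = -1/71228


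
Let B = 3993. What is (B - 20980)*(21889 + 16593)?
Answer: -653693734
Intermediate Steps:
(B - 20980)*(21889 + 16593) = (3993 - 20980)*(21889 + 16593) = -16987*38482 = -653693734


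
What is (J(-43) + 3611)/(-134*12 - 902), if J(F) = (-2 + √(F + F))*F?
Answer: -3697/2510 + 43*I*√86/2510 ≈ -1.4729 + 0.15887*I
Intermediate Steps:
J(F) = F*(-2 + √2*√F) (J(F) = (-2 + √(2*F))*F = (-2 + √2*√F)*F = F*(-2 + √2*√F))
(J(-43) + 3611)/(-134*12 - 902) = ((-2*(-43) + √2*(-43)^(3/2)) + 3611)/(-134*12 - 902) = ((86 + √2*(-43*I*√43)) + 3611)/(-1608 - 902) = ((86 - 43*I*√86) + 3611)/(-2510) = (3697 - 43*I*√86)*(-1/2510) = -3697/2510 + 43*I*√86/2510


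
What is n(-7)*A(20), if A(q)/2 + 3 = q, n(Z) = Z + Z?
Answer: -476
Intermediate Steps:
n(Z) = 2*Z
A(q) = -6 + 2*q
n(-7)*A(20) = (2*(-7))*(-6 + 2*20) = -14*(-6 + 40) = -14*34 = -476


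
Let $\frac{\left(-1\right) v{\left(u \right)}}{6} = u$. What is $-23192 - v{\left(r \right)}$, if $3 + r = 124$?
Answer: $-22466$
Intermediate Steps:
$r = 121$ ($r = -3 + 124 = 121$)
$v{\left(u \right)} = - 6 u$
$-23192 - v{\left(r \right)} = -23192 - \left(-6\right) 121 = -23192 - -726 = -23192 + 726 = -22466$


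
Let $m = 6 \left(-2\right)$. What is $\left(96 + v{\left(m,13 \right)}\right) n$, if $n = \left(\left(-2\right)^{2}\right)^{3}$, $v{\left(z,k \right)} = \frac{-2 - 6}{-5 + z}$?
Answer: $\frac{104960}{17} \approx 6174.1$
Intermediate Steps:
$m = -12$
$v{\left(z,k \right)} = - \frac{8}{-5 + z}$
$n = 64$ ($n = 4^{3} = 64$)
$\left(96 + v{\left(m,13 \right)}\right) n = \left(96 - \frac{8}{-5 - 12}\right) 64 = \left(96 - \frac{8}{-17}\right) 64 = \left(96 - - \frac{8}{17}\right) 64 = \left(96 + \frac{8}{17}\right) 64 = \frac{1640}{17} \cdot 64 = \frac{104960}{17}$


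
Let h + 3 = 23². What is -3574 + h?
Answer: -3048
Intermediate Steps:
h = 526 (h = -3 + 23² = -3 + 529 = 526)
-3574 + h = -3574 + 526 = -3048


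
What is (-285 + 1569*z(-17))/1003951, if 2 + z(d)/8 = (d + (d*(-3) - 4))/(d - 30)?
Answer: -1569843/47185697 ≈ -0.033269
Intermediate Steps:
z(d) = -16 + 8*(-4 - 2*d)/(-30 + d) (z(d) = -16 + 8*((d + (d*(-3) - 4))/(d - 30)) = -16 + 8*((d + (-3*d - 4))/(-30 + d)) = -16 + 8*((d + (-4 - 3*d))/(-30 + d)) = -16 + 8*((-4 - 2*d)/(-30 + d)) = -16 + 8*(-4 - 2*d)/(-30 + d))
(-285 + 1569*z(-17))/1003951 = (-285 + 1569*(32*(14 - 1*(-17))/(-30 - 17)))/1003951 = (-285 + 1569*(32*(14 + 17)/(-47)))*(1/1003951) = (-285 + 1569*(32*(-1/47)*31))*(1/1003951) = (-285 + 1569*(-992/47))*(1/1003951) = (-285 - 1556448/47)*(1/1003951) = -1569843/47*1/1003951 = -1569843/47185697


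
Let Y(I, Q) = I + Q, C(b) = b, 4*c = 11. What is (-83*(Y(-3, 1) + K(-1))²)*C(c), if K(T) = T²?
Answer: -913/4 ≈ -228.25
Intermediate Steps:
c = 11/4 (c = (¼)*11 = 11/4 ≈ 2.7500)
(-83*(Y(-3, 1) + K(-1))²)*C(c) = -83*((-3 + 1) + (-1)²)²*(11/4) = -83*(-2 + 1)²*(11/4) = -83*(-1)²*(11/4) = -83*1*(11/4) = -83*11/4 = -913/4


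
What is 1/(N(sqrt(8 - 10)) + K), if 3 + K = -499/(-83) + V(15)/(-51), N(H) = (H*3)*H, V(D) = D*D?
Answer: -1411/10441 ≈ -0.13514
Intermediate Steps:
V(D) = D**2
N(H) = 3*H**2 (N(H) = (3*H)*H = 3*H**2)
K = -1975/1411 (K = -3 + (-499/(-83) + 15**2/(-51)) = -3 + (-499*(-1/83) + 225*(-1/51)) = -3 + (499/83 - 75/17) = -3 + 2258/1411 = -1975/1411 ≈ -1.3997)
1/(N(sqrt(8 - 10)) + K) = 1/(3*(sqrt(8 - 10))**2 - 1975/1411) = 1/(3*(sqrt(-2))**2 - 1975/1411) = 1/(3*(I*sqrt(2))**2 - 1975/1411) = 1/(3*(-2) - 1975/1411) = 1/(-6 - 1975/1411) = 1/(-10441/1411) = -1411/10441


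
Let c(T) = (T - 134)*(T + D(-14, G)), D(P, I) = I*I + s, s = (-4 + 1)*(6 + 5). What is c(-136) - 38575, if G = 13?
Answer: -38575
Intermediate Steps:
s = -33 (s = -3*11 = -33)
D(P, I) = -33 + I**2 (D(P, I) = I*I - 33 = I**2 - 33 = -33 + I**2)
c(T) = (-134 + T)*(136 + T) (c(T) = (T - 134)*(T + (-33 + 13**2)) = (-134 + T)*(T + (-33 + 169)) = (-134 + T)*(T + 136) = (-134 + T)*(136 + T))
c(-136) - 38575 = (-18224 + (-136)**2 + 2*(-136)) - 38575 = (-18224 + 18496 - 272) - 38575 = 0 - 38575 = -38575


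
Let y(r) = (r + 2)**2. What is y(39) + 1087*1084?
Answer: 1179989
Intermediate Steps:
y(r) = (2 + r)**2
y(39) + 1087*1084 = (2 + 39)**2 + 1087*1084 = 41**2 + 1178308 = 1681 + 1178308 = 1179989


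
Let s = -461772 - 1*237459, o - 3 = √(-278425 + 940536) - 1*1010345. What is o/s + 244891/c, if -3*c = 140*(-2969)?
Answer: 933664892183/290642357460 - √662111/699231 ≈ 3.2113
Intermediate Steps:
o = -1010342 + √662111 (o = 3 + (√(-278425 + 940536) - 1*1010345) = 3 + (√662111 - 1010345) = 3 + (-1010345 + √662111) = -1010342 + √662111 ≈ -1.0095e+6)
s = -699231 (s = -461772 - 237459 = -699231)
c = 415660/3 (c = -140*(-2969)/3 = -⅓*(-415660) = 415660/3 ≈ 1.3855e+5)
o/s + 244891/c = (-1010342 + √662111)/(-699231) + 244891/(415660/3) = (-1010342 + √662111)*(-1/699231) + 244891*(3/415660) = (1010342/699231 - √662111/699231) + 734673/415660 = 933664892183/290642357460 - √662111/699231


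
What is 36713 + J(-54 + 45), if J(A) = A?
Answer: 36704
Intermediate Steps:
36713 + J(-54 + 45) = 36713 + (-54 + 45) = 36713 - 9 = 36704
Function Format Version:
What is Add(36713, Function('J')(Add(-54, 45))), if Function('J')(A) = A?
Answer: 36704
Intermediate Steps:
Add(36713, Function('J')(Add(-54, 45))) = Add(36713, Add(-54, 45)) = Add(36713, -9) = 36704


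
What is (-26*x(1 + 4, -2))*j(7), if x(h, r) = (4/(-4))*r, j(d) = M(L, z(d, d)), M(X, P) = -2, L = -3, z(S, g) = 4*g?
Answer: 104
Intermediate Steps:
j(d) = -2
x(h, r) = -r (x(h, r) = (4*(-¼))*r = -r)
(-26*x(1 + 4, -2))*j(7) = -(-26)*(-2)*(-2) = -26*2*(-2) = -52*(-2) = 104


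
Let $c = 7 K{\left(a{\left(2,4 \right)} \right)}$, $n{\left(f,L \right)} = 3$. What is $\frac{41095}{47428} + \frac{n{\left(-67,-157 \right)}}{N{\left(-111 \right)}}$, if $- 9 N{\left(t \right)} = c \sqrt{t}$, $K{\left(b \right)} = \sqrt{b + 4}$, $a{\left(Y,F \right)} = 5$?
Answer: $\frac{41095}{47428} + \frac{3 i \sqrt{111}}{259} \approx 0.86647 + 0.12203 i$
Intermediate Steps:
$K{\left(b \right)} = \sqrt{4 + b}$
$c = 21$ ($c = 7 \sqrt{4 + 5} = 7 \sqrt{9} = 7 \cdot 3 = 21$)
$N{\left(t \right)} = - \frac{7 \sqrt{t}}{3}$ ($N{\left(t \right)} = - \frac{21 \sqrt{t}}{9} = - \frac{7 \sqrt{t}}{3}$)
$\frac{41095}{47428} + \frac{n{\left(-67,-157 \right)}}{N{\left(-111 \right)}} = \frac{41095}{47428} + \frac{3}{\left(- \frac{7}{3}\right) \sqrt{-111}} = 41095 \cdot \frac{1}{47428} + \frac{3}{\left(- \frac{7}{3}\right) i \sqrt{111}} = \frac{41095}{47428} + \frac{3}{\left(- \frac{7}{3}\right) i \sqrt{111}} = \frac{41095}{47428} + 3 \frac{i \sqrt{111}}{259} = \frac{41095}{47428} + \frac{3 i \sqrt{111}}{259}$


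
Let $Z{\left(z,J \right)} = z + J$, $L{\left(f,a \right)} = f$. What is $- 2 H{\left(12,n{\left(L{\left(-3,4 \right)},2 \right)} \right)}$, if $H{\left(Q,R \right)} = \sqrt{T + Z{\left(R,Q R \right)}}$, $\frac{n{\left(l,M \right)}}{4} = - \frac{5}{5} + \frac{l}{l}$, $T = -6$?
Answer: $- 2 i \sqrt{6} \approx - 4.899 i$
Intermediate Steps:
$n{\left(l,M \right)} = 0$ ($n{\left(l,M \right)} = 4 \left(- \frac{5}{5} + \frac{l}{l}\right) = 4 \left(\left(-5\right) \frac{1}{5} + 1\right) = 4 \left(-1 + 1\right) = 4 \cdot 0 = 0$)
$Z{\left(z,J \right)} = J + z$
$H{\left(Q,R \right)} = \sqrt{-6 + R + Q R}$ ($H{\left(Q,R \right)} = \sqrt{-6 + \left(Q R + R\right)} = \sqrt{-6 + \left(R + Q R\right)} = \sqrt{-6 + R + Q R}$)
$- 2 H{\left(12,n{\left(L{\left(-3,4 \right)},2 \right)} \right)} = - 2 \sqrt{-6 + 0 + 12 \cdot 0} = - 2 \sqrt{-6 + 0 + 0} = - 2 \sqrt{-6} = - 2 i \sqrt{6}$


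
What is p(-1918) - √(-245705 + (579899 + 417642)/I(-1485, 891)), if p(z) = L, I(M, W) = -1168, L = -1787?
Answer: -1787 - I*√21022611613/292 ≈ -1787.0 - 496.55*I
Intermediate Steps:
p(z) = -1787
p(-1918) - √(-245705 + (579899 + 417642)/I(-1485, 891)) = -1787 - √(-245705 + (579899 + 417642)/(-1168)) = -1787 - √(-245705 + 997541*(-1/1168)) = -1787 - √(-245705 - 997541/1168) = -1787 - √(-287980981/1168) = -1787 - I*√21022611613/292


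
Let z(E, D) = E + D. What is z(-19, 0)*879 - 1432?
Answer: -18133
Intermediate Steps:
z(E, D) = D + E
z(-19, 0)*879 - 1432 = (0 - 19)*879 - 1432 = -19*879 - 1432 = -16701 - 1432 = -18133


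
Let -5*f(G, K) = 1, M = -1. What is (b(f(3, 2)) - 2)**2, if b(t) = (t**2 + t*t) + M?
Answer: 5329/625 ≈ 8.5264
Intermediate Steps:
f(G, K) = -1/5 (f(G, K) = -1/5*1 = -1/5)
b(t) = -1 + 2*t**2 (b(t) = (t**2 + t*t) - 1 = (t**2 + t**2) - 1 = 2*t**2 - 1 = -1 + 2*t**2)
(b(f(3, 2)) - 2)**2 = ((-1 + 2*(-1/5)**2) - 2)**2 = ((-1 + 2*(1/25)) - 2)**2 = ((-1 + 2/25) - 2)**2 = (-23/25 - 2)**2 = (-73/25)**2 = 5329/625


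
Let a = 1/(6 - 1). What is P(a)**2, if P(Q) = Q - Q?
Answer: 0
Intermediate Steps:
a = 1/5 ≈ 0.20000
P(Q) = 0
P(a)**2 = 0**2 = 0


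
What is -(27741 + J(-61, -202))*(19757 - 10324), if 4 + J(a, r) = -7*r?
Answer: -274981383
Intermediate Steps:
J(a, r) = -4 - 7*r
-(27741 + J(-61, -202))*(19757 - 10324) = -(27741 + (-4 - 7*(-202)))*(19757 - 10324) = -(27741 + (-4 + 1414))*9433 = -(27741 + 1410)*9433 = -29151*9433 = -1*274981383 = -274981383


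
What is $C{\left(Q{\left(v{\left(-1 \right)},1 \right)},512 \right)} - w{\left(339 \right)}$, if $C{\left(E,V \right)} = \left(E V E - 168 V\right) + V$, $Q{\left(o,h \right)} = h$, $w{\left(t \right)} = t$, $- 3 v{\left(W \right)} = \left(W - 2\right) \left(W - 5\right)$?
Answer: $-85331$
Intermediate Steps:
$v{\left(W \right)} = - \frac{\left(-5 + W\right) \left(-2 + W\right)}{3}$ ($v{\left(W \right)} = - \frac{\left(W - 2\right) \left(W - 5\right)}{3} = - \frac{\left(-2 + W\right) \left(-5 + W\right)}{3} = - \frac{\left(-5 + W\right) \left(-2 + W\right)}{3}$)
$C{\left(E,V \right)} = - 167 V + V E^{2}$ ($C{\left(E,V \right)} = \left(V E^{2} - 168 V\right) + V = \left(- 168 V + V E^{2}\right) + V = - 167 V + V E^{2}$)
$C{\left(Q{\left(v{\left(-1 \right)},1 \right)},512 \right)} - w{\left(339 \right)} = 512 \left(-167 + 1^{2}\right) - 339 = 512 \left(-167 + 1\right) - 339 = 512 \left(-166\right) - 339 = -84992 - 339 = -85331$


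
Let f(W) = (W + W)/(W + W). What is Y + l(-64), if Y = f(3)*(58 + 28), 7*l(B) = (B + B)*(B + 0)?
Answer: 8794/7 ≈ 1256.3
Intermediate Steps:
l(B) = 2*B²/7 (l(B) = ((B + B)*(B + 0))/7 = ((2*B)*B)/7 = (2*B²)/7 = 2*B²/7)
f(W) = 1 (f(W) = (2*W)/((2*W)) = (2*W)*(1/(2*W)) = 1)
Y = 86 (Y = 1*(58 + 28) = 1*86 = 86)
Y + l(-64) = 86 + (2/7)*(-64)² = 86 + (2/7)*4096 = 86 + 8192/7 = 8794/7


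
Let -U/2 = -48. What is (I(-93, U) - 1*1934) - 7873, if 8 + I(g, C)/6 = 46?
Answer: -9579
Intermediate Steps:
U = 96 (U = -2*(-48) = 96)
I(g, C) = 228 (I(g, C) = -48 + 6*46 = -48 + 276 = 228)
(I(-93, U) - 1*1934) - 7873 = (228 - 1*1934) - 7873 = (228 - 1934) - 7873 = -1706 - 7873 = -9579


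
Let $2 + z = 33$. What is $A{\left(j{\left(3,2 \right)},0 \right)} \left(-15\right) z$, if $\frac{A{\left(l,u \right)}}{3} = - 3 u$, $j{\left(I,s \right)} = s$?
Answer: $0$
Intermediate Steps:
$z = 31$ ($z = -2 + 33 = 31$)
$A{\left(l,u \right)} = - 9 u$ ($A{\left(l,u \right)} = 3 \left(- 3 u\right) = - 9 u$)
$A{\left(j{\left(3,2 \right)},0 \right)} \left(-15\right) z = \left(-9\right) 0 \left(-15\right) 31 = 0 \left(-15\right) 31 = 0 \cdot 31 = 0$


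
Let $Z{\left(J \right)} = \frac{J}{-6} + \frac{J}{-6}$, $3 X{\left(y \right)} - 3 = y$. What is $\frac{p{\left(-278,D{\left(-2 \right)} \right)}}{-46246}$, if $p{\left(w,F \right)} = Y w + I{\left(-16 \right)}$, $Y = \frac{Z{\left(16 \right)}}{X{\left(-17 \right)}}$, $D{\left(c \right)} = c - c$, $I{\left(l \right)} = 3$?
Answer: $\frac{2203}{323722} \approx 0.0068052$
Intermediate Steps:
$D{\left(c \right)} = 0$
$X{\left(y \right)} = 1 + \frac{y}{3}$
$Z{\left(J \right)} = - \frac{J}{3}$ ($Z{\left(J \right)} = J \left(- \frac{1}{6}\right) + J \left(- \frac{1}{6}\right) = - \frac{J}{6} - \frac{J}{6} = - \frac{J}{3}$)
$Y = \frac{8}{7}$ ($Y = \frac{\left(- \frac{1}{3}\right) 16}{1 + \frac{1}{3} \left(-17\right)} = - \frac{16}{3 \left(1 - \frac{17}{3}\right)} = - \frac{16}{3 \left(- \frac{14}{3}\right)} = \left(- \frac{16}{3}\right) \left(- \frac{3}{14}\right) = \frac{8}{7} \approx 1.1429$)
$p{\left(w,F \right)} = 3 + \frac{8 w}{7}$ ($p{\left(w,F \right)} = \frac{8 w}{7} + 3 = 3 + \frac{8 w}{7}$)
$\frac{p{\left(-278,D{\left(-2 \right)} \right)}}{-46246} = \frac{3 + \frac{8}{7} \left(-278\right)}{-46246} = \left(3 - \frac{2224}{7}\right) \left(- \frac{1}{46246}\right) = \left(- \frac{2203}{7}\right) \left(- \frac{1}{46246}\right) = \frac{2203}{323722}$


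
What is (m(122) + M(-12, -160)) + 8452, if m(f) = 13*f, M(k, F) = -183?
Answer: 9855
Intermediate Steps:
(m(122) + M(-12, -160)) + 8452 = (13*122 - 183) + 8452 = (1586 - 183) + 8452 = 1403 + 8452 = 9855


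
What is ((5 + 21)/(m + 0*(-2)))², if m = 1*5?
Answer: 676/25 ≈ 27.040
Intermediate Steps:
m = 5
((5 + 21)/(m + 0*(-2)))² = ((5 + 21)/(5 + 0*(-2)))² = (26/(5 + 0))² = (26/5)² = 676/25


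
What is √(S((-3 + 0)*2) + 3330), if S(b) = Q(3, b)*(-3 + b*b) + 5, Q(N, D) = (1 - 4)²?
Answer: 4*√227 ≈ 60.266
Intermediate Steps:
Q(N, D) = 9 (Q(N, D) = (-3)² = 9)
S(b) = -22 + 9*b² (S(b) = 9*(-3 + b*b) + 5 = 9*(-3 + b²) + 5 = (-27 + 9*b²) + 5 = -22 + 9*b²)
√(S((-3 + 0)*2) + 3330) = √((-22 + 9*((-3 + 0)*2)²) + 3330) = √((-22 + 9*(-3*2)²) + 3330) = √((-22 + 9*(-6)²) + 3330) = √((-22 + 9*36) + 3330) = √((-22 + 324) + 3330) = √(302 + 3330) = √3632 = 4*√227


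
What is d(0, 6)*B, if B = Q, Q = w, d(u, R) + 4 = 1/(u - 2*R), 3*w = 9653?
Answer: -472997/36 ≈ -13139.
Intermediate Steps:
w = 9653/3 (w = (⅓)*9653 = 9653/3 ≈ 3217.7)
d(u, R) = -4 + 1/(u - 2*R)
Q = 9653/3 ≈ 3217.7
B = 9653/3 ≈ 3217.7
d(0, 6)*B = ((-1 - 8*6 + 4*0)/(-1*0 + 2*6))*(9653/3) = ((-1 - 48 + 0)/(0 + 12))*(9653/3) = (-49/12)*(9653/3) = ((1/12)*(-49))*(9653/3) = -49/12*9653/3 = -472997/36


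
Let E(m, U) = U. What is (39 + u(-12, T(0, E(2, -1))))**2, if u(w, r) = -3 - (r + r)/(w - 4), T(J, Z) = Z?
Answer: 82369/64 ≈ 1287.0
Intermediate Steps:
u(w, r) = -3 - 2*r/(-4 + w)
(39 + u(-12, T(0, E(2, -1))))**2 = (39 + (12 - 3*(-12) - 2*(-1))/(-4 - 12))**2 = (39 + (12 + 36 + 2)/(-16))**2 = (39 - 1/16*50)**2 = (39 - 25/8)**2 = (287/8)**2 = 82369/64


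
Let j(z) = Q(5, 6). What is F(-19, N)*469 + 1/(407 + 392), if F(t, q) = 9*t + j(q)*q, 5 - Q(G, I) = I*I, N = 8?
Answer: -157012288/799 ≈ -1.9651e+5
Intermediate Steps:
Q(G, I) = 5 - I**2 (Q(G, I) = 5 - I*I = 5 - I**2)
j(z) = -31 (j(z) = 5 - 1*6**2 = 5 - 1*36 = 5 - 36 = -31)
F(t, q) = -31*q + 9*t (F(t, q) = 9*t - 31*q = -31*q + 9*t)
F(-19, N)*469 + 1/(407 + 392) = (-31*8 + 9*(-19))*469 + 1/(407 + 392) = (-248 - 171)*469 + 1/799 = -419*469 + 1/799 = -196511 + 1/799 = -157012288/799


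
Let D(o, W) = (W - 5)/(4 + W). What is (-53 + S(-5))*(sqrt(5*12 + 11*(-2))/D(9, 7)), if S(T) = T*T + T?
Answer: -363*sqrt(38)/2 ≈ -1118.8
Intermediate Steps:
D(o, W) = (-5 + W)/(4 + W)
S(T) = T + T**2 (S(T) = T**2 + T = T + T**2)
(-53 + S(-5))*(sqrt(5*12 + 11*(-2))/D(9, 7)) = (-53 - 5*(1 - 5))*(sqrt(5*12 + 11*(-2))/(((-5 + 7)/(4 + 7)))) = (-53 - 5*(-4))*(sqrt(60 - 22)/((2/11))) = (-53 + 20)*(sqrt(38)/(((1/11)*2))) = -33*sqrt(38)/2/11 = -33*sqrt(38)*11/2 = -363*sqrt(38)/2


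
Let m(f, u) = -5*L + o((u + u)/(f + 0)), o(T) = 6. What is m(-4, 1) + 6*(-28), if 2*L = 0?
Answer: -162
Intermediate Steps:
L = 0 (L = (1/2)*0 = 0)
m(f, u) = 6 (m(f, u) = -5*0 + 6 = 0 + 6 = 6)
m(-4, 1) + 6*(-28) = 6 + 6*(-28) = 6 - 168 = -162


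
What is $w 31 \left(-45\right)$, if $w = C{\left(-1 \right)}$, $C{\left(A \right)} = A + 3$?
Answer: $-2790$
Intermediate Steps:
$C{\left(A \right)} = 3 + A$
$w = 2$ ($w = 3 - 1 = 2$)
$w 31 \left(-45\right) = 2 \cdot 31 \left(-45\right) = 62 \left(-45\right) = -2790$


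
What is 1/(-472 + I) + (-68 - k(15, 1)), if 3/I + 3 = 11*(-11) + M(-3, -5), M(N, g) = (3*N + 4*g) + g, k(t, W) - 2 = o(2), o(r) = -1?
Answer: -5146109/74579 ≈ -69.002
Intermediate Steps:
k(t, W) = 1 (k(t, W) = 2 - 1 = 1)
M(N, g) = 3*N + 5*g
I = -3/158 (I = 3/(-3 + (11*(-11) + (3*(-3) + 5*(-5)))) = 3/(-3 + (-121 + (-9 - 25))) = 3/(-3 + (-121 - 34)) = 3/(-3 - 155) = 3/(-158) = 3*(-1/158) = -3/158 ≈ -0.018987)
1/(-472 + I) + (-68 - k(15, 1)) = 1/(-472 - 3/158) + (-68 - 1*1) = 1/(-74579/158) + (-68 - 1) = -158/74579 - 69 = -5146109/74579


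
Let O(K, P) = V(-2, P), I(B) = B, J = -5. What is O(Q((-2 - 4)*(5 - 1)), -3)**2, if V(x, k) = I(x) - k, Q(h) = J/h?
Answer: 1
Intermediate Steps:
Q(h) = -5/h
V(x, k) = x - k
O(K, P) = -2 - P
O(Q((-2 - 4)*(5 - 1)), -3)**2 = (-2 - 1*(-3))**2 = (-2 + 3)**2 = 1**2 = 1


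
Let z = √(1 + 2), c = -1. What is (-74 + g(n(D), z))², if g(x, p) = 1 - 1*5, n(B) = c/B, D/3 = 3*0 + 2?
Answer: 6084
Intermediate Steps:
D = 6 (D = 3*(3*0 + 2) = 3*(0 + 2) = 3*2 = 6)
n(B) = -1/B
z = √3 ≈ 1.7320
g(x, p) = -4 (g(x, p) = 1 - 5 = -4)
(-74 + g(n(D), z))² = (-74 - 4)² = (-78)² = 6084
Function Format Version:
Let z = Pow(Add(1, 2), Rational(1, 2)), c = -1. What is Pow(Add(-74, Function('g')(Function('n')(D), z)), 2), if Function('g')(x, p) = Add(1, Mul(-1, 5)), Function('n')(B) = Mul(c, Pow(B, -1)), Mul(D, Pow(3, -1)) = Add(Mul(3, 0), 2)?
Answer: 6084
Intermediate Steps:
D = 6 (D = Mul(3, Add(Mul(3, 0), 2)) = Mul(3, Add(0, 2)) = Mul(3, 2) = 6)
Function('n')(B) = Mul(-1, Pow(B, -1))
z = Pow(3, Rational(1, 2)) ≈ 1.7320
Function('g')(x, p) = -4 (Function('g')(x, p) = Add(1, -5) = -4)
Pow(Add(-74, Function('g')(Function('n')(D), z)), 2) = Pow(Add(-74, -4), 2) = Pow(-78, 2) = 6084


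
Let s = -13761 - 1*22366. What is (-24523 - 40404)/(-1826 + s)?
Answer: 64927/37953 ≈ 1.7107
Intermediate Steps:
s = -36127 (s = -13761 - 22366 = -36127)
(-24523 - 40404)/(-1826 + s) = (-24523 - 40404)/(-1826 - 36127) = -64927/(-37953) = -64927*(-1/37953) = 64927/37953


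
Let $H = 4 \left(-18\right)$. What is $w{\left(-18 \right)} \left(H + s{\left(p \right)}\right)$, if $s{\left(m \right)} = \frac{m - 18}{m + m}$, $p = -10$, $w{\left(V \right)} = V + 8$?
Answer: $706$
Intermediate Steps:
$w{\left(V \right)} = 8 + V$
$H = -72$
$s{\left(m \right)} = \frac{-18 + m}{2 m}$
$w{\left(-18 \right)} \left(H + s{\left(p \right)}\right) = \left(8 - 18\right) \left(-72 + \frac{-18 - 10}{2 \left(-10\right)}\right) = - 10 \left(-72 + \frac{1}{2} \left(- \frac{1}{10}\right) \left(-28\right)\right) = - 10 \left(-72 + \frac{7}{5}\right) = \left(-10\right) \left(- \frac{353}{5}\right) = 706$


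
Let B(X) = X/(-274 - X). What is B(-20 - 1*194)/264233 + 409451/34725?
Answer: 72127059957/6116993950 ≈ 11.791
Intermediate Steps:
B(-20 - 1*194)/264233 + 409451/34725 = -(-20 - 1*194)/(274 + (-20 - 1*194))/264233 + 409451/34725 = -(-20 - 194)/(274 + (-20 - 194))*(1/264233) + 409451*(1/34725) = -1*(-214)/(274 - 214)*(1/264233) + 409451/34725 = -1*(-214)/60*(1/264233) + 409451/34725 = -1*(-214)*1/60*(1/264233) + 409451/34725 = (107/30)*(1/264233) + 409451/34725 = 107/7926990 + 409451/34725 = 72127059957/6116993950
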